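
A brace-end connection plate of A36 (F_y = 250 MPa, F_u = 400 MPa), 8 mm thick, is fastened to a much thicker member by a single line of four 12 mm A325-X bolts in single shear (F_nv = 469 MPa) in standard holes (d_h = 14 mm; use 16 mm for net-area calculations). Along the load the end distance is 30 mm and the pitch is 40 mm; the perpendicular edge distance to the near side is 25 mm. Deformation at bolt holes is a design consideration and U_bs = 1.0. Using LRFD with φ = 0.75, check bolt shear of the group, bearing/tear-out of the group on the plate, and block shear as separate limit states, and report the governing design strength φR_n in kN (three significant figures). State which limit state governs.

Bolt shear: A_b = π·12²/4 = 113.1 mm²; R_n = 469 × 113.1 × 4 × 1 / 1000 = 212.2 kN → 0.75 × 212.2 = 159 kN.
Bearing: edge l_c = 23, r_n = 88.32 kN; interior l_c = 26, r_n = 92.16 kN; R_n = 88.32 + 3·92.16 = 364.8 kN → 274 kN.
Block shear: A_gv = 1200, A_nv = 752, A_nt = 136 mm²; R_n = min(0.6F_uA_nv, 0.6F_yA_gv) + U_bs·F_u·A_nt = 234.4 kN → 176 kN.
Bolt shear governs: 159 kN.

159 kN (bolt shear governs)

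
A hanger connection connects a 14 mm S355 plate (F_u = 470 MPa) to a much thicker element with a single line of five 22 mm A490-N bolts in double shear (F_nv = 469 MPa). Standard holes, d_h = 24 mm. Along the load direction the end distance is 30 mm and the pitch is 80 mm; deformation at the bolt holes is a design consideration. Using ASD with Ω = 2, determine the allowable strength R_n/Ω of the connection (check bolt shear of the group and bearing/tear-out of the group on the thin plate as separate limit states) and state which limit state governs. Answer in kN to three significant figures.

766 kN (bearing governs)

Bolt shear: A_b = π·22²/4 = 380.1 mm²; R_n = 469 × 380.1 × 5 × 2 / 1000 = 1783 kN → 1783 / 2 = 891 kN.
Bearing (1.2 l_c t F_u ≤ 2.4 d t F_u): upper limit = 2.4·22·14·470 / 1000 = 347.4 kN.
  Edge l_c = 30 − 24/2 = 18 → r_n = 142.1 kN; interior l_c = 80 − 24 = 56 → r_n = 347.4 kN.
  R_n,bearing = 1·142.1 + 4·347.4 = 1532 kN → 1532 / 2 = 766 kN.
Bearing governs: 766 kN.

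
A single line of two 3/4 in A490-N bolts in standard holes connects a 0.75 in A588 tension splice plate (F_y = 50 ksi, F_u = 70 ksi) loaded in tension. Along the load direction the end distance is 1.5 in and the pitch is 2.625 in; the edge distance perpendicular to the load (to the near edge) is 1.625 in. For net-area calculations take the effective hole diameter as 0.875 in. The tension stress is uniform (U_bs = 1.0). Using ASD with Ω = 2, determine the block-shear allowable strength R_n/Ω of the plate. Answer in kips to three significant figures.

75.5 kips

Shear plane L_v = 1.5 + 1·2.625 = 4.125 in; A_gv = 4.125 × 0.75 = 3.094 in².
A_nv = (4.125 − 1.5·0.875) × 0.75 = 2.109 in².
A_nt = (1.625 − 0.5·0.875) × 0.75 = 0.8906 in².
0.6 F_u A_nv = 88.59 kips; 0.6 F_y A_gv = 92.81 kips → shear rupture governs the shear term.
R_n = 88.59 + 1.0 × 70 × 0.8906 = 150.9 kips.
Allowable strength R_n/Ω = 150.9 / 2 = 75.5 kips.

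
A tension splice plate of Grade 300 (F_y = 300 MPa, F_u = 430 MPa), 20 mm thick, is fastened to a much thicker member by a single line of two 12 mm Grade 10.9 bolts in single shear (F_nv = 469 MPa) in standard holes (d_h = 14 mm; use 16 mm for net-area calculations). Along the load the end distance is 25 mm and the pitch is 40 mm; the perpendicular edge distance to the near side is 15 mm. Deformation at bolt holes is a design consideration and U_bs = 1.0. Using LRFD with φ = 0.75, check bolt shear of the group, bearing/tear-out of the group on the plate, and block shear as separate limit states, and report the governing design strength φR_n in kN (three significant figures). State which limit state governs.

Bolt shear: A_b = π·12²/4 = 113.1 mm²; R_n = 469 × 113.1 × 2 × 1 / 1000 = 106.1 kN → 0.75 × 106.1 = 79.6 kN.
Bearing: edge l_c = 18, r_n = 185.8 kN; interior l_c = 26, r_n = 247.7 kN; R_n = 185.8 + 1·247.7 = 433.4 kN → 325 kN.
Block shear: A_gv = 1300, A_nv = 820, A_nt = 140 mm²; R_n = min(0.6F_uA_nv, 0.6F_yA_gv) + U_bs·F_u·A_nt = 271.8 kN → 204 kN.
Bolt shear governs: 79.6 kN.

79.6 kN (bolt shear governs)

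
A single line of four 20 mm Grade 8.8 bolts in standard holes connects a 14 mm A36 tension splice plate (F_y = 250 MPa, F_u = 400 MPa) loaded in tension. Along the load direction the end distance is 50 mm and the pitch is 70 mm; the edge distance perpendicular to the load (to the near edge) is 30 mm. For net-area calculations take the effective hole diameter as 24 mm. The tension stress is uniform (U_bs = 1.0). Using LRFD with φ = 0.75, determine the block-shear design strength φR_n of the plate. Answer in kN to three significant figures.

485 kN

Shear plane L_v = 50 + 3·70 = 260 mm; A_gv = 260 × 14 = 3640 mm².
A_nv = (260 − 3.5·24) × 14 = 2464 mm².
A_nt = (30 − 0.5·24) × 14 = 252 mm².
0.6 F_u A_nv = 591.4 kN; 0.6 F_y A_gv = 546 kN → shear yielding governs the shear term.
R_n = 546 + 1.0 × 400 × 252 / 1000 = 646.8 kN.
Design strength φR_n = 0.75 × 646.8 = 485 kN.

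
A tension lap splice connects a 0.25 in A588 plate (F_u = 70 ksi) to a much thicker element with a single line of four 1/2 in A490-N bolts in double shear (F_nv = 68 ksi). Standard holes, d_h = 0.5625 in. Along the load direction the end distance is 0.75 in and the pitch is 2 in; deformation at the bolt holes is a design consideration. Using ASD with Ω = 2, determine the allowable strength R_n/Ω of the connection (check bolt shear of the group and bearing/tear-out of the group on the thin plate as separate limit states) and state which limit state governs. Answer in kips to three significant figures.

Bolt shear: A_b = π·0.5²/4 = 0.1963 in²; R_n = 68 × 0.1963 × 4 × 2 = 106.8 kips → 106.8 / 2 = 53.4 kips.
Bearing (1.2 l_c t F_u ≤ 2.4 d t F_u): upper limit = 2.4·0.5·0.25·70 = 21 kips.
  Edge l_c = 0.75 − 0.5625/2 = 0.4688 → r_n = 9.844 kips; interior l_c = 2 − 0.5625 = 1.438 → r_n = 21 kips.
  R_n,bearing = 1·9.844 + 3·21 = 72.84 kips → 72.84 / 2 = 36.4 kips.
Bearing governs: 36.4 kips.

36.4 kips (bearing governs)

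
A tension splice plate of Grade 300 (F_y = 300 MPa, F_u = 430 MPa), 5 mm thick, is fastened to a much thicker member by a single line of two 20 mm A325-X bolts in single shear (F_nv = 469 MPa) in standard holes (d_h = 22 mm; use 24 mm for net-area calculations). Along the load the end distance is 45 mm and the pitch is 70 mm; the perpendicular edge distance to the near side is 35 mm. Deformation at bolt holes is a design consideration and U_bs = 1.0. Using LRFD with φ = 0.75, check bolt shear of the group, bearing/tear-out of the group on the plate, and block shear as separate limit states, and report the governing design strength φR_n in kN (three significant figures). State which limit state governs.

Bolt shear: A_b = π·20²/4 = 314.2 mm²; R_n = 469 × 314.2 × 2 × 1 / 1000 = 294.7 kN → 0.75 × 294.7 = 221 kN.
Bearing: edge l_c = 34, r_n = 87.72 kN; interior l_c = 48, r_n = 103.2 kN; R_n = 87.72 + 1·103.2 = 190.9 kN → 143 kN.
Block shear: A_gv = 575, A_nv = 395, A_nt = 115 mm²; R_n = min(0.6F_uA_nv, 0.6F_yA_gv) + U_bs·F_u·A_nt = 151.4 kN → 114 kN.
Block shear governs: 114 kN.

114 kN (block shear governs)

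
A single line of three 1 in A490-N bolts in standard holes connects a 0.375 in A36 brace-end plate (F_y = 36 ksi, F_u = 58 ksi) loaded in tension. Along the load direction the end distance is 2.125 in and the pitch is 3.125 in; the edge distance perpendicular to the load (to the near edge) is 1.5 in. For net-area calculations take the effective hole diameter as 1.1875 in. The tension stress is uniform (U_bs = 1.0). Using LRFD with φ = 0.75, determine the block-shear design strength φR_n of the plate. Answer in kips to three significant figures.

Shear plane L_v = 2.125 + 2·3.125 = 8.375 in; A_gv = 8.375 × 0.375 = 3.141 in².
A_nv = (8.375 − 2.5·1.1875) × 0.375 = 2.027 in².
A_nt = (1.5 − 0.5·1.1875) × 0.375 = 0.3398 in².
0.6 F_u A_nv = 70.55 kips; 0.6 F_y A_gv = 67.84 kips → shear yielding governs the shear term.
R_n = 67.84 + 1.0 × 58 × 0.3398 = 87.55 kips.
Design strength φR_n = 0.75 × 87.55 = 65.7 kips.

65.7 kips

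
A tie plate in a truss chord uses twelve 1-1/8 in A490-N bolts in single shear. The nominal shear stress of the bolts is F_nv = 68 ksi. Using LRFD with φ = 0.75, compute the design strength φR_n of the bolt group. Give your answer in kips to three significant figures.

A_b = π × 1.125² / 4 = 0.994 in².
R_n = F_nv · A_b · n · n_s = 68 × 0.994 × 12 × 1 = 811.1 kips.
Design strength φR_n = 0.75 × 811.1 = 608 kips.

608 kips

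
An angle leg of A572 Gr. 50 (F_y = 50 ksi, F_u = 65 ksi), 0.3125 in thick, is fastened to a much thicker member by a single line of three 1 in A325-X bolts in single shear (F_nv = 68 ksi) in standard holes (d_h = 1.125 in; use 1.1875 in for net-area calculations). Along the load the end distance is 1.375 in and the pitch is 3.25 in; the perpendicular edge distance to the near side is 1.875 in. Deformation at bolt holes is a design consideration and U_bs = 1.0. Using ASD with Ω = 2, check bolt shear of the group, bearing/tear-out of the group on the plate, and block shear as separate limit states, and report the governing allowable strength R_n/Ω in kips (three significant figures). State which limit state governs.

Bolt shear: A_b = π·1²/4 = 0.7854 in²; R_n = 68 × 0.7854 × 3 × 1 = 160.2 kips → 160.2 / 2 = 80.1 kips.
Bearing: edge l_c = 0.8125, r_n = 19.8 kips; interior l_c = 2.125, r_n = 48.75 kips; R_n = 19.8 + 2·48.75 = 117.3 kips → 58.7 kips.
Block shear: A_gv = 2.461, A_nv = 1.533, A_nt = 0.4004 in²; R_n = min(0.6F_uA_nv, 0.6F_yA_gv) + U_bs·F_u·A_nt = 85.82 kips → 42.9 kips.
Block shear governs: 42.9 kips.

42.9 kips (block shear governs)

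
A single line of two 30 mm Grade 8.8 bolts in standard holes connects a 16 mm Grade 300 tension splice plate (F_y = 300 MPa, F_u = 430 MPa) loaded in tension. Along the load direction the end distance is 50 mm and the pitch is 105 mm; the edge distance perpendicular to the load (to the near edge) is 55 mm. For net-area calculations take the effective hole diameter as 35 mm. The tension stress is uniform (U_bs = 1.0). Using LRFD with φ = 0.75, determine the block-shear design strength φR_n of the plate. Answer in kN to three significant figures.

Shear plane L_v = 50 + 1·105 = 155 mm; A_gv = 155 × 16 = 2480 mm².
A_nv = (155 − 1.5·35) × 16 = 1640 mm².
A_nt = (55 − 0.5·35) × 16 = 600 mm².
0.6 F_u A_nv = 423.1 kN; 0.6 F_y A_gv = 446.4 kN → shear rupture governs the shear term.
R_n = 423.1 + 1.0 × 430 × 600 / 1000 = 681.1 kN.
Design strength φR_n = 0.75 × 681.1 = 511 kN.

511 kN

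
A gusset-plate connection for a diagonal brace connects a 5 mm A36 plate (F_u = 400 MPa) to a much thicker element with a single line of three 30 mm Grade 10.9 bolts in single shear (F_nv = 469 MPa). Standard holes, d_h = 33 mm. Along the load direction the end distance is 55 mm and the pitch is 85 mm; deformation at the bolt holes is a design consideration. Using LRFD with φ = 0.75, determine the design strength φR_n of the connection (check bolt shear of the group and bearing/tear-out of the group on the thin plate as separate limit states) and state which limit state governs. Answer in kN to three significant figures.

Bolt shear: A_b = π·30²/4 = 706.9 mm²; R_n = 469 × 706.9 × 3 × 1 / 1000 = 994.5 kN → 0.75 × 994.5 = 746 kN.
Bearing (1.2 l_c t F_u ≤ 2.4 d t F_u): upper limit = 2.4·30·5·400 / 1000 = 144 kN.
  Edge l_c = 55 − 33/2 = 38.5 → r_n = 92.4 kN; interior l_c = 85 − 33 = 52 → r_n = 124.8 kN.
  R_n,bearing = 1·92.4 + 2·124.8 = 342 kN → 0.75 × 342 = 256 kN.
Bearing governs: 256 kN.

256 kN (bearing governs)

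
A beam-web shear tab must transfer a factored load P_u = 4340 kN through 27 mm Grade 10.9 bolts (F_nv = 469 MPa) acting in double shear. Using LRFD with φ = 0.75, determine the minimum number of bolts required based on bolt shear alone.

11 bolts

A_b = π·27²/4 = 572.6 mm².
Per-bolt design strength φR_n = 0.75 × 469 × 572.6 × 2 / 1000 = 402.8 kN.
n ≥ 4340 / 402.8 = 10.77 → use 11 bolts.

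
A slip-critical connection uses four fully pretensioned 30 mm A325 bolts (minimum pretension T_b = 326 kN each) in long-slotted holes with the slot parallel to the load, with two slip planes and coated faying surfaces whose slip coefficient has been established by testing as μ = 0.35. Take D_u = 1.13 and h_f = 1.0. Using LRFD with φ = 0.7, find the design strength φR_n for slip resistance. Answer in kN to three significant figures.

722 kN

R_n = μ · D_u · h_f · T_b · n_s · n_b = 0.35 × 1.13 × 1.0 × 326 × 2 × 4 = 1031 kN.
Design strength φR_n = 0.7 × 1031 = 722 kN.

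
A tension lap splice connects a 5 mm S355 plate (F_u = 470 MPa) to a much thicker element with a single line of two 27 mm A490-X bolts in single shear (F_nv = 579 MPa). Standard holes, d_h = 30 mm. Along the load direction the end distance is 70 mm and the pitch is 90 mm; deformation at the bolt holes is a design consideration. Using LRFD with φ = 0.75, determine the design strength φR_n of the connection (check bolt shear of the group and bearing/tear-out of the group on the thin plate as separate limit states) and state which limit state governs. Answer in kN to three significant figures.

Bolt shear: A_b = π·27²/4 = 572.6 mm²; R_n = 579 × 572.6 × 2 × 1 / 1000 = 663 kN → 0.75 × 663 = 497 kN.
Bearing (1.2 l_c t F_u ≤ 2.4 d t F_u): upper limit = 2.4·27·5·470 / 1000 = 152.3 kN.
  Edge l_c = 70 − 30/2 = 55 → r_n = 152.3 kN; interior l_c = 90 − 30 = 60 → r_n = 152.3 kN.
  R_n,bearing = 1·152.3 + 1·152.3 = 304.6 kN → 0.75 × 304.6 = 228 kN.
Bearing governs: 228 kN.

228 kN (bearing governs)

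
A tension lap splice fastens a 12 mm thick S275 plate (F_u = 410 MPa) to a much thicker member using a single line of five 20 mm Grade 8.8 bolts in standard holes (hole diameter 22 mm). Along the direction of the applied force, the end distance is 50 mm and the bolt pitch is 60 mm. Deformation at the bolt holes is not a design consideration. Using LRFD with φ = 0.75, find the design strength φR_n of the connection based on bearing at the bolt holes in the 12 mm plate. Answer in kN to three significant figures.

1060 kN

Per bolt r_n = 1.5 l_c t F_u ≤ 3.0 d t F_u; upper limit = 3.0 × 20 × 12 × 410 / 1000 = 295.2 kN.
Edge bolt: l_c = 50 − 22/2 = 39 mm → 1.5 × 39 × 12 × 410 / 1000 = 287.8 → r_n = 287.8 kN.
Interior bolts: l_c = 60 − 22 = 38 mm → 1.5 × 38 × 12 × 410 / 1000 = 280.4 → r_n = 280.4 kN.
R_n = 1 × 287.8 + 4 × 280.4 = 1410 kN.
Design strength φR_n = 0.75 × 1410 = 1060 kN.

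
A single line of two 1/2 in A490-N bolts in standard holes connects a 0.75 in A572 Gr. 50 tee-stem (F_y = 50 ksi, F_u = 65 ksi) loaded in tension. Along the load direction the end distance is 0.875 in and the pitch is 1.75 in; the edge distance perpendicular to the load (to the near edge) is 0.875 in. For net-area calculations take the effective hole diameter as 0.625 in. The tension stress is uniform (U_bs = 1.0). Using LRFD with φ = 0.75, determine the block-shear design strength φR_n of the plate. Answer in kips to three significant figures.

Shear plane L_v = 0.875 + 1·1.75 = 2.625 in; A_gv = 2.625 × 0.75 = 1.969 in².
A_nv = (2.625 − 1.5·0.625) × 0.75 = 1.266 in².
A_nt = (0.875 − 0.5·0.625) × 0.75 = 0.4219 in².
0.6 F_u A_nv = 49.36 kips; 0.6 F_y A_gv = 59.06 kips → shear rupture governs the shear term.
R_n = 49.36 + 1.0 × 65 × 0.4219 = 76.78 kips.
Design strength φR_n = 0.75 × 76.78 = 57.6 kips.

57.6 kips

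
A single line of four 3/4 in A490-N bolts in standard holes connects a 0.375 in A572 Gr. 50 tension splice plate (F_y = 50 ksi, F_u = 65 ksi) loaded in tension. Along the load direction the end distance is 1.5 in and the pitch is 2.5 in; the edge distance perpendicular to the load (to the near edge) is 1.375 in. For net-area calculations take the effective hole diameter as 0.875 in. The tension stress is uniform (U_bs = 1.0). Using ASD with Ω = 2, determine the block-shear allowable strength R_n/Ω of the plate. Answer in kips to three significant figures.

Shear plane L_v = 1.5 + 3·2.5 = 9 in; A_gv = 9 × 0.375 = 3.375 in².
A_nv = (9 − 3.5·0.875) × 0.375 = 2.227 in².
A_nt = (1.375 − 0.5·0.875) × 0.375 = 0.3516 in².
0.6 F_u A_nv = 86.84 kips; 0.6 F_y A_gv = 101.2 kips → shear rupture governs the shear term.
R_n = 86.84 + 1.0 × 65 × 0.3516 = 109.7 kips.
Allowable strength R_n/Ω = 109.7 / 2 = 54.8 kips.

54.8 kips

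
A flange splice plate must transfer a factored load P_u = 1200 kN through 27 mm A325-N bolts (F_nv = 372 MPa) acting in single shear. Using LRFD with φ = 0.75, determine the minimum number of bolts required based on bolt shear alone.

A_b = π·27²/4 = 572.6 mm².
Per-bolt design strength φR_n = 0.75 × 372 × 572.6 × 1 / 1000 = 159.7 kN.
n ≥ 1200 / 159.7 = 7.512 → use 8 bolts.

8 bolts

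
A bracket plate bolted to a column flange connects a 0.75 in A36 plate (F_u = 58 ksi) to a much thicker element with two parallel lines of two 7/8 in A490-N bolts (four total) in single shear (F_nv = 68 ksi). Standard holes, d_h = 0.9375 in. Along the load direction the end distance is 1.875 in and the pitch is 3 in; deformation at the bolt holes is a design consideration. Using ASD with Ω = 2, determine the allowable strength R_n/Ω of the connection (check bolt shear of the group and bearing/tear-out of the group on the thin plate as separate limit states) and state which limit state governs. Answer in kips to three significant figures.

81.8 kips (bolt shear governs)

Bolt shear: A_b = π·0.875²/4 = 0.6013 in²; R_n = 68 × 0.6013 × 4 × 1 = 163.6 kips → 163.6 / 2 = 81.8 kips.
Bearing (1.2 l_c t F_u ≤ 2.4 d t F_u): upper limit = 2.4·0.875·0.75·58 = 91.35 kips.
  Edge l_c = 1.875 − 0.9375/2 = 1.406 → r_n = 73.41 kips; interior l_c = 3 − 0.9375 = 2.062 → r_n = 91.35 kips.
  R_n,bearing = 2·73.41 + 2·91.35 = 329.5 kips → 329.5 / 2 = 165 kips.
Bolt shear governs: 81.8 kips.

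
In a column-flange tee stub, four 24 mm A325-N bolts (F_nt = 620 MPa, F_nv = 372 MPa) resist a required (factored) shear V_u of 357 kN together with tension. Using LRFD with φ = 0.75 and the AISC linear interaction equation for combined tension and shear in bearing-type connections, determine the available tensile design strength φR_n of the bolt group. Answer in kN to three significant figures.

499 kN

A_b = π·24²/4 = 452.4 mm²; f_rv = 357 × 1000 / (4 × 452.4) = 197.3 MPa.
F'_nt = 1.3 F_nt − (F_nt / φF_nv) f_rv = 1.3·620 − (620/(0.75·372))·197.3 = 367.6 MPa, capped at F_nt → F'_nt = 367.6 MPa.
R_n = F'_nt · A_b · n = 367.6 × 452.4 × 4 / 1000 = 665.2 kN.
Design strength φR_n = 0.75 × 665.2 = 499 kN.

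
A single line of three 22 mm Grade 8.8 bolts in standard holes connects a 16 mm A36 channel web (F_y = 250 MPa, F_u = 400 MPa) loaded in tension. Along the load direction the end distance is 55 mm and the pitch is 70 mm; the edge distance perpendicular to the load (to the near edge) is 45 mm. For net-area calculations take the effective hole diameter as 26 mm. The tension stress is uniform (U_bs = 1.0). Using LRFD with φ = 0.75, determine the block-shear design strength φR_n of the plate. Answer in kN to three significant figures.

505 kN

Shear plane L_v = 55 + 2·70 = 195 mm; A_gv = 195 × 16 = 3120 mm².
A_nv = (195 − 2.5·26) × 16 = 2080 mm².
A_nt = (45 − 0.5·26) × 16 = 512 mm².
0.6 F_u A_nv = 499.2 kN; 0.6 F_y A_gv = 468 kN → shear yielding governs the shear term.
R_n = 468 + 1.0 × 400 × 512 / 1000 = 672.8 kN.
Design strength φR_n = 0.75 × 672.8 = 505 kN.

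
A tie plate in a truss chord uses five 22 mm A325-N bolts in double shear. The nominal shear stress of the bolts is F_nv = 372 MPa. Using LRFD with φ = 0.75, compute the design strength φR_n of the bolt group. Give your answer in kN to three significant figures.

A_b = π × 22² / 4 = 380.1 mm².
R_n = F_nv · A_b · n · n_s = 372 × 380.1 × 5 × 2 / 1000 = 1414 kN.
Design strength φR_n = 0.75 × 1414 = 1060 kN.

1060 kN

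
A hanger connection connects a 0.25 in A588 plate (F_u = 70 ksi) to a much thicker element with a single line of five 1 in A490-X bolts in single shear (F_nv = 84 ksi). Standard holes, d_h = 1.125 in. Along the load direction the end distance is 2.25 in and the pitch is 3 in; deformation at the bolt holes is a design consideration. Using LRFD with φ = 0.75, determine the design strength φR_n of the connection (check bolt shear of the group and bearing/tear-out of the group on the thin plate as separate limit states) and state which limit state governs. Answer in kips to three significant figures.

Bolt shear: A_b = π·1²/4 = 0.7854 in²; R_n = 84 × 0.7854 × 5 × 1 = 329.9 kips → 0.75 × 329.9 = 247 kips.
Bearing (1.2 l_c t F_u ≤ 2.4 d t F_u): upper limit = 2.4·1·0.25·70 = 42 kips.
  Edge l_c = 2.25 − 1.125/2 = 1.688 → r_n = 35.44 kips; interior l_c = 3 − 1.125 = 1.875 → r_n = 39.38 kips.
  R_n,bearing = 1·35.44 + 4·39.38 = 192.9 kips → 0.75 × 192.9 = 145 kips.
Bearing governs: 145 kips.

145 kips (bearing governs)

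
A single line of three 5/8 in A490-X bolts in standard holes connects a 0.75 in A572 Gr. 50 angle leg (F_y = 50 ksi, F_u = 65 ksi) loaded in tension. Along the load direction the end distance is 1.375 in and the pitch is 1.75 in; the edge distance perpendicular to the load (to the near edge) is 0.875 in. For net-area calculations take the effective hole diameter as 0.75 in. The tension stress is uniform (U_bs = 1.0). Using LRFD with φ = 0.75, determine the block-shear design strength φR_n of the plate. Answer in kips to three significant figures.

Shear plane L_v = 1.375 + 2·1.75 = 4.875 in; A_gv = 4.875 × 0.75 = 3.656 in².
A_nv = (4.875 − 2.5·0.75) × 0.75 = 2.25 in².
A_nt = (0.875 − 0.5·0.75) × 0.75 = 0.375 in².
0.6 F_u A_nv = 87.75 kips; 0.6 F_y A_gv = 109.7 kips → shear rupture governs the shear term.
R_n = 87.75 + 1.0 × 65 × 0.375 = 112.1 kips.
Design strength φR_n = 0.75 × 112.1 = 84.1 kips.

84.1 kips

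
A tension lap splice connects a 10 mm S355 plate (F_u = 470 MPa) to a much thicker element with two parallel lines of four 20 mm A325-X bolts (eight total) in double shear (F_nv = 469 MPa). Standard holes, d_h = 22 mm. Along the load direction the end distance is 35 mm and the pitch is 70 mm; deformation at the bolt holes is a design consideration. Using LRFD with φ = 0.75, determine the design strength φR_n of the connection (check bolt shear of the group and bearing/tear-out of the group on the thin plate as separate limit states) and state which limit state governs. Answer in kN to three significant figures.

Bolt shear: A_b = π·20²/4 = 314.2 mm²; R_n = 469 × 314.2 × 8 × 2 / 1000 = 2357 kN → 0.75 × 2357 = 1770 kN.
Bearing (1.2 l_c t F_u ≤ 2.4 d t F_u): upper limit = 2.4·20·10·470 / 1000 = 225.6 kN.
  Edge l_c = 35 − 22/2 = 24 → r_n = 135.4 kN; interior l_c = 70 − 22 = 48 → r_n = 225.6 kN.
  R_n,bearing = 2·135.4 + 6·225.6 = 1624 kN → 0.75 × 1624 = 1220 kN.
Bearing governs: 1220 kN.

1220 kN (bearing governs)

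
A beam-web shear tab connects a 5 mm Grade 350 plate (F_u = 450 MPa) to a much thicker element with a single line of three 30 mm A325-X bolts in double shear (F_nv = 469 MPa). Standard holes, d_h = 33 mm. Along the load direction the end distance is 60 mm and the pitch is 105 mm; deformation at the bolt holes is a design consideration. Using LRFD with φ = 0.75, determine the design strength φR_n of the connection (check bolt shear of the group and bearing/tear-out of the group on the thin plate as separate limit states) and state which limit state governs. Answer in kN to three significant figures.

331 kN (bearing governs)

Bolt shear: A_b = π·30²/4 = 706.9 mm²; R_n = 469 × 706.9 × 3 × 2 / 1000 = 1989 kN → 0.75 × 1989 = 1490 kN.
Bearing (1.2 l_c t F_u ≤ 2.4 d t F_u): upper limit = 2.4·30·5·450 / 1000 = 162 kN.
  Edge l_c = 60 − 33/2 = 43.5 → r_n = 117.5 kN; interior l_c = 105 − 33 = 72 → r_n = 162 kN.
  R_n,bearing = 1·117.5 + 2·162 = 441.4 kN → 0.75 × 441.4 = 331 kN.
Bearing governs: 331 kN.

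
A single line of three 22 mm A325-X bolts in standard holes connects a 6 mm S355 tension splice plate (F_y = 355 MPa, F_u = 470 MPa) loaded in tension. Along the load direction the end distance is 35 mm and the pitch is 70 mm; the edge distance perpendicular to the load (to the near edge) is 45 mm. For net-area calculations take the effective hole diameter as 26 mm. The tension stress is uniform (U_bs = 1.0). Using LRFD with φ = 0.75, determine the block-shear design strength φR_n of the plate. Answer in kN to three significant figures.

207 kN

Shear plane L_v = 35 + 2·70 = 175 mm; A_gv = 175 × 6 = 1050 mm².
A_nv = (175 − 2.5·26) × 6 = 660 mm².
A_nt = (45 − 0.5·26) × 6 = 192 mm².
0.6 F_u A_nv = 186.1 kN; 0.6 F_y A_gv = 223.7 kN → shear rupture governs the shear term.
R_n = 186.1 + 1.0 × 470 × 192 / 1000 = 276.4 kN.
Design strength φR_n = 0.75 × 276.4 = 207 kN.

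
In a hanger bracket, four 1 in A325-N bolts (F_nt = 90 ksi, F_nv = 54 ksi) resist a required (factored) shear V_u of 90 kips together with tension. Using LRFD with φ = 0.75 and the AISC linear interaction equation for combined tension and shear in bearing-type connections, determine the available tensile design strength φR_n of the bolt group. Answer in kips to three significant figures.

A_b = π·1²/4 = 0.7854 in²; f_rv = 90 / (4 × 0.7854) = 28.65 ksi.
F'_nt = 1.3 F_nt − (F_nt / φF_nv) f_rv = 1.3·90 − (90/(0.75·54))·28.65 = 53.34 ksi, capped at F_nt → F'_nt = 53.34 ksi.
R_n = F'_nt · A_b · n = 53.34 × 0.7854 × 4 = 167.6 kips.
Design strength φR_n = 0.75 × 167.6 = 126 kips.

126 kips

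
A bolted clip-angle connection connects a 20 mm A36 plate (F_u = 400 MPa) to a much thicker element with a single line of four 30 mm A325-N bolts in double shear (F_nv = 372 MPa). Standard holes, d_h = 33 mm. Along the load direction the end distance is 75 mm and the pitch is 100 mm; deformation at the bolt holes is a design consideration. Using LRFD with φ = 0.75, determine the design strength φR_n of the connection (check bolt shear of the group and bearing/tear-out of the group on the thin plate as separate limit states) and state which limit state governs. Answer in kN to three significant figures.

Bolt shear: A_b = π·30²/4 = 706.9 mm²; R_n = 372 × 706.9 × 4 × 2 / 1000 = 2104 kN → 0.75 × 2104 = 1580 kN.
Bearing (1.2 l_c t F_u ≤ 2.4 d t F_u): upper limit = 2.4·30·20·400 / 1000 = 576 kN.
  Edge l_c = 75 − 33/2 = 58.5 → r_n = 561.6 kN; interior l_c = 100 − 33 = 67 → r_n = 576 kN.
  R_n,bearing = 1·561.6 + 3·576 = 2290 kN → 0.75 × 2290 = 1720 kN.
Bolt shear governs: 1580 kN.

1580 kN (bolt shear governs)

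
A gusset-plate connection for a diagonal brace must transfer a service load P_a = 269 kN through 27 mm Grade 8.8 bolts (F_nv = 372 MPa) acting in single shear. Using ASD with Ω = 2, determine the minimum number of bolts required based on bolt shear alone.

A_b = π·27²/4 = 572.6 mm².
Per-bolt allowable strength R_n/Ω = 372 × 572.6 × 1 / 1000 / 2 = 106.5 kN.
n ≥ 269 / 106.5 = 2.526 → use 3 bolts.

3 bolts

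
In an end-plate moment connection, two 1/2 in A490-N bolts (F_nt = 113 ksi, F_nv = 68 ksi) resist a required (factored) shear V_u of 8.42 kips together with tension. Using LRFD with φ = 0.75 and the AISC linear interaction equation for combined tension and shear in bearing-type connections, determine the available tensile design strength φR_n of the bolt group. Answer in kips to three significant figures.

29.3 kips

A_b = π·0.5²/4 = 0.1963 in²; f_rv = 8.42 / (2 × 0.1963) = 21.44 ksi.
F'_nt = 1.3 F_nt − (F_nt / φF_nv) f_rv = 1.3·113 − (113/(0.75·68))·21.44 = 99.39 ksi, capped at F_nt → F'_nt = 99.39 ksi.
R_n = F'_nt · A_b · n = 99.39 × 0.1963 × 2 = 39.03 kips.
Design strength φR_n = 0.75 × 39.03 = 29.3 kips.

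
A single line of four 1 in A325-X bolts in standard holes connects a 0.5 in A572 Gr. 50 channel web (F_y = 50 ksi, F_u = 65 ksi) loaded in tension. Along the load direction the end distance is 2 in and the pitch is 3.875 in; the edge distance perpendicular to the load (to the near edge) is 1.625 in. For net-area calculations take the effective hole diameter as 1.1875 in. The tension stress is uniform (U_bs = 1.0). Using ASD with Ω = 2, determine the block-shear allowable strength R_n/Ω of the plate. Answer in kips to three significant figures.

Shear plane L_v = 2 + 3·3.875 = 13.62 in; A_gv = 13.62 × 0.5 = 6.812 in².
A_nv = (13.62 − 3.5·1.1875) × 0.5 = 4.734 in².
A_nt = (1.625 − 0.5·1.1875) × 0.5 = 0.5156 in².
0.6 F_u A_nv = 184.6 kips; 0.6 F_y A_gv = 204.4 kips → shear rupture governs the shear term.
R_n = 184.6 + 1.0 × 65 × 0.5156 = 218.2 kips.
Allowable strength R_n/Ω = 218.2 / 2 = 109 kips.

109 kips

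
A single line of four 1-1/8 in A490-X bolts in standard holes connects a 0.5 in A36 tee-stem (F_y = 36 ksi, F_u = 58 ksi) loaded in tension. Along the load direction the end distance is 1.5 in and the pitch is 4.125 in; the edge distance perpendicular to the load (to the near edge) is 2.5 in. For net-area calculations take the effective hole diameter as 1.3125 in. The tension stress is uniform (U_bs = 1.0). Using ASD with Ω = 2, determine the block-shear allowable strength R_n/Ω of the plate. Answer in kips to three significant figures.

102 kips

Shear plane L_v = 1.5 + 3·4.125 = 13.88 in; A_gv = 13.88 × 0.5 = 6.938 in².
A_nv = (13.88 − 3.5·1.3125) × 0.5 = 4.641 in².
A_nt = (2.5 − 0.5·1.3125) × 0.5 = 0.9219 in².
0.6 F_u A_nv = 161.5 kips; 0.6 F_y A_gv = 149.8 kips → shear yielding governs the shear term.
R_n = 149.8 + 1.0 × 58 × 0.9219 = 203.3 kips.
Allowable strength R_n/Ω = 203.3 / 2 = 102 kips.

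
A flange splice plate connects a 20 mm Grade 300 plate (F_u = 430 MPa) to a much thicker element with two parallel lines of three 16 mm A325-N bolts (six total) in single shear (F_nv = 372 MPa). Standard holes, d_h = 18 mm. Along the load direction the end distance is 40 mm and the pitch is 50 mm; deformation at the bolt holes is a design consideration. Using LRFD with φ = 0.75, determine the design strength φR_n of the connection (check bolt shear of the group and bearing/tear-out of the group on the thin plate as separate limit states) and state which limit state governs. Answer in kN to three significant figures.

337 kN (bolt shear governs)

Bolt shear: A_b = π·16²/4 = 201.1 mm²; R_n = 372 × 201.1 × 6 × 1 / 1000 = 448.8 kN → 0.75 × 448.8 = 337 kN.
Bearing (1.2 l_c t F_u ≤ 2.4 d t F_u): upper limit = 2.4·16·20·430 / 1000 = 330.2 kN.
  Edge l_c = 40 − 18/2 = 31 → r_n = 319.9 kN; interior l_c = 50 − 18 = 32 → r_n = 330.2 kN.
  R_n,bearing = 2·319.9 + 4·330.2 = 1961 kN → 0.75 × 1961 = 1470 kN.
Bolt shear governs: 337 kN.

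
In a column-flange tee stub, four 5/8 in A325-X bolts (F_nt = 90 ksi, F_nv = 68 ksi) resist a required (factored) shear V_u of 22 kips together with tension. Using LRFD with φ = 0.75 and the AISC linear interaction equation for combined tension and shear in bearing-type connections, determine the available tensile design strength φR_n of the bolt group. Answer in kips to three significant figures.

78.6 kips

A_b = π·0.625²/4 = 0.3068 in²; f_rv = 22 / (4 × 0.3068) = 17.93 ksi.
F'_nt = 1.3 F_nt − (F_nt / φF_nv) f_rv = 1.3·90 − (90/(0.75·68))·17.93 = 85.36 ksi, capped at F_nt → F'_nt = 85.36 ksi.
R_n = F'_nt · A_b · n = 85.36 × 0.3068 × 4 = 104.8 kips.
Design strength φR_n = 0.75 × 104.8 = 78.6 kips.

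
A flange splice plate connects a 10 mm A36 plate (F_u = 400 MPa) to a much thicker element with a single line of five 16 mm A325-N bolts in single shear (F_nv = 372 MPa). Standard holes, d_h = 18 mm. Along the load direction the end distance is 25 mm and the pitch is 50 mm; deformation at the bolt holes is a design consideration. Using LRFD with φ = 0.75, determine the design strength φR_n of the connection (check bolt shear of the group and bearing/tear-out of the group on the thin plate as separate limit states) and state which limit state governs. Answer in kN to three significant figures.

Bolt shear: A_b = π·16²/4 = 201.1 mm²; R_n = 372 × 201.1 × 5 × 1 / 1000 = 374 kN → 0.75 × 374 = 280 kN.
Bearing (1.2 l_c t F_u ≤ 2.4 d t F_u): upper limit = 2.4·16·10·400 / 1000 = 153.6 kN.
  Edge l_c = 25 − 18/2 = 16 → r_n = 76.8 kN; interior l_c = 50 − 18 = 32 → r_n = 153.6 kN.
  R_n,bearing = 1·76.8 + 4·153.6 = 691.2 kN → 0.75 × 691.2 = 518 kN.
Bolt shear governs: 280 kN.

280 kN (bolt shear governs)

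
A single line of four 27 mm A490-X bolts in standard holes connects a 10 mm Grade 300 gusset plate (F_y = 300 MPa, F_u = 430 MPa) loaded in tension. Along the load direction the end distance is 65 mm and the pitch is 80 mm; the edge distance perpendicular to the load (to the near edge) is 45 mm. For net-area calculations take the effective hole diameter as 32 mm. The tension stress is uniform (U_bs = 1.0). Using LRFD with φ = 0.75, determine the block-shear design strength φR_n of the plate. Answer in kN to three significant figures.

Shear plane L_v = 65 + 3·80 = 305 mm; A_gv = 305 × 10 = 3050 mm².
A_nv = (305 − 3.5·32) × 10 = 1930 mm².
A_nt = (45 − 0.5·32) × 10 = 290 mm².
0.6 F_u A_nv = 497.9 kN; 0.6 F_y A_gv = 549 kN → shear rupture governs the shear term.
R_n = 497.9 + 1.0 × 430 × 290 / 1000 = 622.6 kN.
Design strength φR_n = 0.75 × 622.6 = 467 kN.

467 kN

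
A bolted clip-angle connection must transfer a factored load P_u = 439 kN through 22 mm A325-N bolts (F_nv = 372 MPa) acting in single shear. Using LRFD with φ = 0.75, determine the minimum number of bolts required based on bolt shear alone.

5 bolts

A_b = π·22²/4 = 380.1 mm².
Per-bolt design strength φR_n = 0.75 × 372 × 380.1 × 1 / 1000 = 106.1 kN.
n ≥ 439 / 106.1 = 4.139 → use 5 bolts.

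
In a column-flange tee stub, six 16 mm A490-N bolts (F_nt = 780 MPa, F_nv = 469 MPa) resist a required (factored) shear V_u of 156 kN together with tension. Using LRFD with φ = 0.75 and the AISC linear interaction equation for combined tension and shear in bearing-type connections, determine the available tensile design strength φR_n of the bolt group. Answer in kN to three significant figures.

A_b = π·16²/4 = 201.1 mm²; f_rv = 156 × 1000 / (6 × 201.1) = 129.3 MPa.
F'_nt = 1.3 F_nt − (F_nt / φF_nv) f_rv = 1.3·780 − (780/(0.75·469))·129.3 = 727.2 MPa, capped at F_nt → F'_nt = 727.2 MPa.
R_n = F'_nt · A_b · n = 727.2 × 201.1 × 6 / 1000 = 877.3 kN.
Design strength φR_n = 0.75 × 877.3 = 658 kN.

658 kN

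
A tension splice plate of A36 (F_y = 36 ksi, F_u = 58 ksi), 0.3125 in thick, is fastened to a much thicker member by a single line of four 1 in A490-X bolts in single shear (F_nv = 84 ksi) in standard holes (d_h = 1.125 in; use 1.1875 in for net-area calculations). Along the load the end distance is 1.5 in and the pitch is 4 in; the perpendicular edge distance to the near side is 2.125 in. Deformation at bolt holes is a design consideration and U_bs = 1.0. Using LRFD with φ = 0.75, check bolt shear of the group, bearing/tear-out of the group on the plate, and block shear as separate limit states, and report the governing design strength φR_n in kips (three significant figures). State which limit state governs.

89.2 kips (block shear governs)

Bolt shear: A_b = π·1²/4 = 0.7854 in²; R_n = 84 × 0.7854 × 4 × 1 = 263.9 kips → 0.75 × 263.9 = 198 kips.
Bearing: edge l_c = 0.9375, r_n = 20.39 kips; interior l_c = 2.875, r_n = 43.5 kips; R_n = 20.39 + 3·43.5 = 150.9 kips → 113 kips.
Block shear: A_gv = 4.219, A_nv = 2.92, A_nt = 0.4785 in²; R_n = min(0.6F_uA_nv, 0.6F_yA_gv) + U_bs·F_u·A_nt = 118.9 kips → 89.2 kips.
Block shear governs: 89.2 kips.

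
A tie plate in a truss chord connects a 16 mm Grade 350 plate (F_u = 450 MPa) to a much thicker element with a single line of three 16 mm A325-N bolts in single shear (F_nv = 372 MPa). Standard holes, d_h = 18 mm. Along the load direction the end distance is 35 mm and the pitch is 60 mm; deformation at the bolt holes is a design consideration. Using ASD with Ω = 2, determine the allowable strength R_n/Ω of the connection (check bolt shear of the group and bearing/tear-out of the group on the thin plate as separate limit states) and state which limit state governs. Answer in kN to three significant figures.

112 kN (bolt shear governs)

Bolt shear: A_b = π·16²/4 = 201.1 mm²; R_n = 372 × 201.1 × 3 × 1 / 1000 = 224.4 kN → 224.4 / 2 = 112 kN.
Bearing (1.2 l_c t F_u ≤ 2.4 d t F_u): upper limit = 2.4·16·16·450 / 1000 = 276.5 kN.
  Edge l_c = 35 − 18/2 = 26 → r_n = 224.6 kN; interior l_c = 60 − 18 = 42 → r_n = 276.5 kN.
  R_n,bearing = 1·224.6 + 2·276.5 = 777.6 kN → 777.6 / 2 = 389 kN.
Bolt shear governs: 112 kN.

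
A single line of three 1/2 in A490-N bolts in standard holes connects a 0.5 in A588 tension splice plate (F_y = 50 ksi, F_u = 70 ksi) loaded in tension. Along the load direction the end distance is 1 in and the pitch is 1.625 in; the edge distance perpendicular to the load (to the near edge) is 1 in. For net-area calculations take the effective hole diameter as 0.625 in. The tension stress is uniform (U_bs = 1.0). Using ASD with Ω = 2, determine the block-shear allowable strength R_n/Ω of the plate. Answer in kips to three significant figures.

Shear plane L_v = 1 + 2·1.625 = 4.25 in; A_gv = 4.25 × 0.5 = 2.125 in².
A_nv = (4.25 − 2.5·0.625) × 0.5 = 1.344 in².
A_nt = (1 − 0.5·0.625) × 0.5 = 0.3438 in².
0.6 F_u A_nv = 56.44 kips; 0.6 F_y A_gv = 63.75 kips → shear rupture governs the shear term.
R_n = 56.44 + 1.0 × 70 × 0.3438 = 80.5 kips.
Allowable strength R_n/Ω = 80.5 / 2 = 40.2 kips.

40.2 kips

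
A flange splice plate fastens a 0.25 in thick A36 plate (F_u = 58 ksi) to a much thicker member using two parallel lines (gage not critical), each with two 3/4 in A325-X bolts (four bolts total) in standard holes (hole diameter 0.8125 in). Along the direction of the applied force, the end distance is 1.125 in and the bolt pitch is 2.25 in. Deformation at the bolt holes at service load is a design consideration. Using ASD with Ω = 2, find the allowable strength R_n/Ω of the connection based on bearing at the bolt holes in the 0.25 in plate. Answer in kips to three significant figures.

Per bolt r_n = 1.2 l_c t F_u ≤ 2.4 d t F_u; upper limit = 2.4 × 0.75 × 0.25 × 58 = 26.1 kips.
Edge bolt: l_c = 1.125 − 0.8125/2 = 0.7188 in → 1.2 × 0.7188 × 0.25 × 58 = 12.51 → r_n = 12.51 kips.
Interior bolts: l_c = 2.25 − 0.8125 = 1.438 in → 1.2 × 1.438 × 0.25 × 58 = 25.01 → r_n = 25.01 kips.
R_n = 2 × 12.51 + 2 × 25.01 = 75.04 kips.
Allowable strength R_n/Ω = 75.04 / 2 = 37.5 kips.

37.5 kips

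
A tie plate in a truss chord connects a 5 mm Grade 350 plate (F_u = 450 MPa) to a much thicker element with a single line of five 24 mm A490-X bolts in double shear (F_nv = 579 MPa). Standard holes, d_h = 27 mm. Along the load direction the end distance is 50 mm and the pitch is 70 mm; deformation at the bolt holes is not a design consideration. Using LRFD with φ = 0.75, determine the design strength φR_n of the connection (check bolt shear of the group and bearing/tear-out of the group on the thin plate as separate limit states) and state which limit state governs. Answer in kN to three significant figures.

528 kN (bearing governs)

Bolt shear: A_b = π·24²/4 = 452.4 mm²; R_n = 579 × 452.4 × 5 × 2 / 1000 = 2619 kN → 0.75 × 2619 = 1960 kN.
Bearing (1.5 l_c t F_u ≤ 3.0 d t F_u): upper limit = 3.0·24·5·450 / 1000 = 162 kN.
  Edge l_c = 50 − 27/2 = 36.5 → r_n = 123.2 kN; interior l_c = 70 − 27 = 43 → r_n = 145.1 kN.
  R_n,bearing = 1·123.2 + 4·145.1 = 703.7 kN → 0.75 × 703.7 = 528 kN.
Bearing governs: 528 kN.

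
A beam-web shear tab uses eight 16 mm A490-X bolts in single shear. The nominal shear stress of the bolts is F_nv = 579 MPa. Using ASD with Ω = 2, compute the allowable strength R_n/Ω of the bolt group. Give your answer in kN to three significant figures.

466 kN

A_b = π × 16² / 4 = 201.1 mm².
R_n = F_nv · A_b · n · n_s = 579 × 201.1 × 8 × 1 / 1000 = 931.3 kN.
Allowable strength R_n/Ω = 931.3 / 2 = 466 kN.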